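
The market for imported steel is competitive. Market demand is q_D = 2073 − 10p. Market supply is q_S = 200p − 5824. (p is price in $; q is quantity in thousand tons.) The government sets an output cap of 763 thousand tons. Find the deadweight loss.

In inverse form: demand p = 207.3 − 0.1q, supply p = 29.12 + 0.005q.
Competitive equilibrium: 207.3 − 0.1q = 29.12 + 0.005q → q* = 1696.9524, p* = 37.6048.
At q = 763: demand price = 207.3 − 0.1·763 = 131; supply price = 29.12 + 0.005·763 = 32.935.
Δq = 1696.9524 − 763 = 933.9524; wedge = 131 − 32.935 = 98.065.
The triangle = ½ × 933.9524 × 98.065 = $45794.02 thousand.

$45794.02 thousand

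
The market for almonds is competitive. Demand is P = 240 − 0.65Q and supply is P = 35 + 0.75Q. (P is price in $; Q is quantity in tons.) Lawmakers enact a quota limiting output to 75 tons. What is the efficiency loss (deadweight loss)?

$3571.43

Competitive equilibrium: 240 − 0.65Q = 35 + 0.75Q → Q* = 146.4286, P* = 144.8214.
At Q = 75: demand price = 240 − 0.65·75 = 191.25; supply price = 35 + 0.75·75 = 91.25.
ΔQ = 146.4286 − 75 = 71.4286; wedge = 191.25 − 91.25 = 100.
DWL = ½ × 71.4286 × 100 = $3571.43.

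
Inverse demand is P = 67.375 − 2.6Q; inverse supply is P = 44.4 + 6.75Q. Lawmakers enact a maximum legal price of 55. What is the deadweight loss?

3.68

Competitive equilibrium: 67.375 − 2.6Q = 44.4 + 6.75Q → Q* = 2.4572, P* = 60.9862.
At the ceiling P = 55, quantity supplied = (55 − 44.4)/6.75 = 1.5704.
Willingness to pay at Q' = 1.5704: 67.375 − 2.6·1.5704 = 63.292.
ΔQ = 2.4572 − 1.5704 = 0.8868; wedge = 63.292 − 55 = 8.292.
DWL = ½ × 0.8868 × 8.292 = 3.68.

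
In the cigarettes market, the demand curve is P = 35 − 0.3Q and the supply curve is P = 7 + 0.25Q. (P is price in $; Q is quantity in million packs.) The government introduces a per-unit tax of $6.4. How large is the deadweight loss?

$37.24 million

Competitive equilibrium: 35 − 0.3Q = 7 + 0.25Q → Q* = 50.9091, P* = 19.7273.
With the tax, the buyer price exceeds the seller price by 6.4: (35 − 0.3Q) − (7 + 0.25Q) = 6.4 → Q' = 39.2727.
ΔQ = 50.9091 − 39.2727 = 11.6364; the wedge equals the tax, 6.4.
DWL = ½ × 11.6364 × 6.4 = $37.24 million.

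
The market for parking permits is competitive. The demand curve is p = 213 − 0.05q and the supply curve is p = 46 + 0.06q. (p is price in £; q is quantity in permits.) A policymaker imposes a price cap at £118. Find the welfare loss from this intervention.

Competitive equilibrium: 213 − 0.05q = 46 + 0.06q → q* = 1518.1818, p* = 137.0909.
At the ceiling p = 118, quantity supplied = (118 − 46)/0.06 = 1200.
Willingness to pay at q' = 1200: 213 − 0.05·1200 = 153.
Δq = 1518.1818 − 1200 = 318.1818; wedge = 153 − 118 = 35.
DWL = ½ × 318.1818 × 35 = £5568.18.

£5568.18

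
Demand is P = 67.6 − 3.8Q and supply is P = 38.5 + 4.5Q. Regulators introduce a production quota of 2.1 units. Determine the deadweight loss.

Competitive equilibrium: 67.6 − 3.8Q = 38.5 + 4.5Q → Q* = 3.506, P* = 54.2771.
At Q = 2.1: demand price = 67.6 − 3.8·2.1 = 59.62; supply price = 38.5 + 4.5·2.1 = 47.95.
ΔQ = 3.506 − 2.1 = 1.406; wedge = 59.62 − 47.95 = 11.67.
DWL = ½ × 1.406 × 11.67 = 8.20.

8.20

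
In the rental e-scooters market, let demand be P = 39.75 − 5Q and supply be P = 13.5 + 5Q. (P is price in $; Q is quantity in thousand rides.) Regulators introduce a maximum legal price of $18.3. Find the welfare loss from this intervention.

$13.86 thousand

Competitive equilibrium: 39.75 − 5Q = 13.5 + 5Q → Q* = 2.625, P* = 26.625.
At the ceiling P = 18.3, quantity supplied = (18.3 − 13.5)/5 = 0.96.
Willingness to pay at Q' = 0.96: 39.75 − 5·0.96 = 34.95.
ΔQ = 2.625 − 0.96 = 1.665; wedge = 34.95 − 18.3 = 16.65.
DWL = ½ × 1.665 × 16.65 = $13.86 thousand.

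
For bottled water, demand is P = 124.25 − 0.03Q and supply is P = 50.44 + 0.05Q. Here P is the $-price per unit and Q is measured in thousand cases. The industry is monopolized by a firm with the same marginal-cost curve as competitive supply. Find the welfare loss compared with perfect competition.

$2532.61 thousand

Competitive equilibrium: 124.25 − 0.03Q = 50.44 + 0.05Q → Q* = 922.625, P* = 96.5713.
Marginal revenue: MR = 124.25 − 0.06Q. Set MR = MC: 124.25 − 0.06Q = 50.44 + 0.05Q → Q_m = 671.
Price P_m = 124.25 − 0.03·671 = 104.12; MC(Q_m) = 50.44 + 0.05·671 = 83.99.
Competitive Q* = 922.625, so ΔQ = 251.625; wedge = 104.12 − 83.99 = 20.13.
The triangle = ½ × 251.625 × 20.13 = $2532.61 thousand.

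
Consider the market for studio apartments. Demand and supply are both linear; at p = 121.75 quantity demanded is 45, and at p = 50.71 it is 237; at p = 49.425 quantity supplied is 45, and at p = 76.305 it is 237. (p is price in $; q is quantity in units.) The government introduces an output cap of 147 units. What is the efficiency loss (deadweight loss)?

Demand slope = (50.71 − 121.75)/(237 − 45) = −0.37, so p = 138.4 − 0.37q.
Supply slope = (76.305 − 49.425)/(237 − 45) = 0.14, so p = 43.125 + 0.14q.
Competitive equilibrium: 138.4 − 0.37q = 43.125 + 0.14q → q* = 186.8137, p* = 69.2789.
At q = 147: demand price = 138.4 − 0.37·147 = 84.01; supply price = 43.125 + 0.14·147 = 63.705.
Δq = 186.8137 − 147 = 39.8137; wedge = 84.01 − 63.705 = 20.305.
Welfare loss = ½ × 39.8137 × 20.305 = $404.21.

$404.21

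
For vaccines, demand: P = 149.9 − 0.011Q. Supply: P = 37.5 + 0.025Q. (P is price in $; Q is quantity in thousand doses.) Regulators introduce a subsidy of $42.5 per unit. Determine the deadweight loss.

$25086.81 thousand

Competitive equilibrium: 149.9 − 0.011Q = 37.5 + 0.025Q → Q* = 3122.2222, P* = 115.5556.
The subsidy lowers effective supply by 42.5: P = 0.025Q − 5.
New quantity: 149.9 − 0.011Q = 0.025Q − 5 → Q' = 4302.7778.
Overproduction ΔQ = 4302.7778 − 3122.2222 = 1180.5556; wedge = subsidy = 42.5.
DWL = ½ × 1180.5556 × 42.5 = $25086.81 thousand.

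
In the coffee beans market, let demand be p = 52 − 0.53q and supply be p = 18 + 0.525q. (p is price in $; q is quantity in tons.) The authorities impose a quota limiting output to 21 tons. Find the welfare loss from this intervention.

Competitive equilibrium: 52 − 0.53q = 18 + 0.525q → q* = 32.2275, p* = 34.9194.
At q = 21: demand price = 52 − 0.53·21 = 40.87; supply price = 18 + 0.525·21 = 29.025.
Δq = 32.2275 − 21 = 11.2275; wedge = 40.87 − 29.025 = 11.845.
Welfare loss = ½ × 11.2275 × 11.845 = $66.49.

$66.49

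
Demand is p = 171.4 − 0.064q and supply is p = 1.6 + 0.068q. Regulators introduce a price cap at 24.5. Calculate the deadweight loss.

59514.72

Competitive equilibrium: 171.4 − 0.064q = 1.6 + 0.068q → q* = 1286.36364, p* = 89.07273.
At the ceiling p = 24.5, quantity supplied = (24.5 − 1.6)/0.068 = 336.76471.
Willingness to pay at q' = 336.76471: 171.4 − 0.064·336.76471 = 149.84706.
Δq = 1286.36364 − 336.76471 = 949.59893; wedge = 149.84706 − 24.5 = 125.34706.
Welfare loss = ½ × 949.59893 × 125.34706 = 59514.72.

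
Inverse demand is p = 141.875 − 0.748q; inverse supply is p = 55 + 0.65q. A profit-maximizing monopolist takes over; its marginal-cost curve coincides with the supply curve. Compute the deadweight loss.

Competitive equilibrium: 141.875 − 0.748q = 55 + 0.65q → q* = 62.1423, p* = 95.3925.
Marginal revenue: MR = 141.875 − 1.496q. Set MR = MC: 141.875 − 1.496q = 55 + 0.65q → q_m = 40.4823.
Price p_m = 141.875 − 0.748·40.4823 = 111.5942; MC(q_m) = 55 + 0.65·40.4823 = 81.3135.
Competitive q* = 62.1423, so Δq = 21.66; wedge = 111.5942 − 81.3135 = 30.2807.
DWL = ½ × 21.66 × 30.2807 = 327.94.

327.94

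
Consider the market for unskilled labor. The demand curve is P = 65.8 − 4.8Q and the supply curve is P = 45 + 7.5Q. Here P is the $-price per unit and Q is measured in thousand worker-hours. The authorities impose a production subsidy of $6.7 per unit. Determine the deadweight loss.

Competitive equilibrium: 65.8 − 4.8Q = 45 + 7.5Q → Q* = 1.6911, P* = 57.6829.
The subsidy lowers effective supply by 6.7: P = 38.3 + 7.5Q.
New quantity: 65.8 − 4.8Q = 38.3 + 7.5Q → Q' = 2.2358.
Overproduction ΔQ = 2.2358 − 1.6911 = 0.5447; wedge = subsidy = 6.7.
The triangle = ½ × 0.5447 × 6.7 = $1.82 thousand.

$1.82 thousand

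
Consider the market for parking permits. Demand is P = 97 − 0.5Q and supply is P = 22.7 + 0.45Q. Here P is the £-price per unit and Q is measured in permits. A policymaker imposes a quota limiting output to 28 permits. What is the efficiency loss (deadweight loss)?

£1197.52

Competitive equilibrium: 97 − 0.5Q = 22.7 + 0.45Q → Q* = 78.2105, P* = 57.8947.
At Q = 28: demand price = 97 − 0.5·28 = 83; supply price = 22.7 + 0.45·28 = 35.3.
ΔQ = 78.2105 − 28 = 50.2105; wedge = 83 − 35.3 = 47.7.
Welfare loss = ½ × 50.2105 × 47.7 = £1197.52.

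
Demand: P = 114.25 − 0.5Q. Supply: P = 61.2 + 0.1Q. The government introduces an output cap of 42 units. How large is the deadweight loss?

Competitive equilibrium: 114.25 − 0.5Q = 61.2 + 0.1Q → Q* = 88.4167, P* = 70.0417.
At Q = 42: demand price = 114.25 − 0.5·42 = 93.25; supply price = 61.2 + 0.1·42 = 65.4.
ΔQ = 88.4167 − 42 = 46.4167; wedge = 93.25 − 65.4 = 27.85.
DWL = ½ × 46.4167 × 27.85 = 646.35.

646.35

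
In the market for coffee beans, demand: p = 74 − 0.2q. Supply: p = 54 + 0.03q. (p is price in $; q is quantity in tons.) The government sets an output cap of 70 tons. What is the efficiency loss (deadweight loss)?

$33.07

Competitive equilibrium: 74 − 0.2q = 54 + 0.03q → q* = 86.9565, p* = 56.6087.
At q = 70: demand price = 74 − 0.2·70 = 60; supply price = 54 + 0.03·70 = 56.1.
Δq = 86.9565 − 70 = 16.9565; wedge = 60 − 56.1 = 3.9.
The triangle = ½ × 16.9565 × 3.9 = $33.07.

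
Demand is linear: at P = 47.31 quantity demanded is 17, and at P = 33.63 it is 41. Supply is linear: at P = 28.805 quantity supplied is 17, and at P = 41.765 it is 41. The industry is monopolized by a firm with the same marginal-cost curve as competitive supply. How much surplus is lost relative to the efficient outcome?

72.43

Demand slope = (33.63 − 47.31)/(41 − 17) = −0.57, so P = 57 − 0.57Q.
Supply slope = (41.765 − 28.805)/(41 − 17) = 0.54, so P = 19.625 + 0.54Q.
Competitive equilibrium: 57 − 0.57Q = 19.625 + 0.54Q → Q* = 33.6712, P* = 37.8074.
Marginal revenue: MR = 57 − 1.14Q. Set MR = MC: 57 − 1.14Q = 19.625 + 0.54Q → Q_m = 22.247.
Price P_m = 57 − 0.57·22.247 = 44.3192; MC(Q_m) = 19.625 + 0.54·22.247 = 31.6384.
Competitive Q* = 33.6712, so ΔQ = 11.4242; wedge = 44.3192 − 31.6384 = 12.6808.
DWL = ½ × 11.4242 × 12.6808 = 72.43.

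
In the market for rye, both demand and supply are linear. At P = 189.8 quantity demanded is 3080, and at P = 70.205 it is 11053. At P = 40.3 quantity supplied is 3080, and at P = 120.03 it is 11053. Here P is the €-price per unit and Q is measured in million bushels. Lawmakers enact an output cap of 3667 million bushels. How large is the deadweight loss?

€363555.61 million

Demand slope = (70.205 − 189.8)/(11053 − 3080) = −0.015, so P = 236 − 0.015Q.
Supply slope = (120.03 − 40.3)/(11053 − 3080) = 0.01, so P = 9.5 + 0.01Q.
Competitive equilibrium: 236 − 0.015Q = 9.5 + 0.01Q → Q* = 9060, P* = 100.1.
At Q = 3667: demand price = 236 − 0.015·3667 = 180.995; supply price = 9.5 + 0.01·3667 = 46.17.
ΔQ = 9060 − 3667 = 5393; wedge = 180.995 − 46.17 = 134.825.
DWL = ½ × 5393 × 134.825 = €363555.61 million.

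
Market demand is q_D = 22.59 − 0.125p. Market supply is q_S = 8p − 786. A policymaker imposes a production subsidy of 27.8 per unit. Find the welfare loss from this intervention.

In inverse form: demand p = 180.72 − 8q, supply p = 98.25 + 0.125q.
Competitive equilibrium: 180.72 − 8q = 98.25 + 0.125q → q* = 10.1502, p* = 99.5188.
The subsidy lowers effective supply by 27.8: p = 70.45 + 0.125q.
New quantity: 180.72 − 8q = 70.45 + 0.125q → q' = 13.5717.
Overproduction Δq = 13.5717 − 10.1502 = 3.4215; wedge = subsidy = 27.8.
DWL = ½ × 3.4215 × 27.8 = 47.56.

47.56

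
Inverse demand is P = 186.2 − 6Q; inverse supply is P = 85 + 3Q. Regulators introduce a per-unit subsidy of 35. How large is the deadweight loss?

68.06

Competitive equilibrium: 186.2 − 6Q = 85 + 3Q → Q* = 11.2444, P* = 118.7333.
The subsidy lowers effective supply by 35: P = 50 + 3Q.
New quantity: 186.2 − 6Q = 50 + 3Q → Q' = 15.1333.
Overproduction ΔQ = 15.1333 − 11.2444 = 3.8889; wedge = subsidy = 35.
The triangle = ½ × 3.8889 × 35 = 68.06.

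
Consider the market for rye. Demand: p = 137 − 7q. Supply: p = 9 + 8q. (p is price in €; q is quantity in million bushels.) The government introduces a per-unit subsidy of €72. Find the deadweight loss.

Competitive equilibrium: 137 − 7q = 9 + 8q → q* = 8.5333, p* = 77.2667.
The subsidy lowers effective supply by 72: p = 8q − 63.
New quantity: 137 − 7q = 8q − 63 → q' = 13.3333.
Overproduction Δq = 13.3333 − 8.5333 = 4.8; wedge = subsidy = 72.
DWL = ½ × 4.8 × 72 = €172.80 million.

€172.80 million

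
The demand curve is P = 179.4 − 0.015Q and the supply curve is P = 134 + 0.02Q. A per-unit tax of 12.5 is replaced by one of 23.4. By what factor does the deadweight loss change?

Competitive equilibrium: 179.4 − 0.015Q = 134 + 0.02Q → Q* = 1297.1429, P* = 159.9429.
For a per-unit tax t: ΔQ = t/0.035, so DWL = ½·t·(t/0.035) = t²/0.07.
At t = 12.5: DWL = 2232.143. At t = 23.4: DWL = 7822.286.
Ratio = (23.4/12.5)² = 3.504.

3.504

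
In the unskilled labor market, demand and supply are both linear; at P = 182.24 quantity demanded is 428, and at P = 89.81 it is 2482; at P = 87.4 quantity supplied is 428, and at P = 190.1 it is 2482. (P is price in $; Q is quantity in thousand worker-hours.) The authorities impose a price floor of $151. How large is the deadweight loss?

Demand slope = (89.81 − 182.24)/(2482 − 428) = −0.045, so P = 201.5 − 0.045Q.
Supply slope = (190.1 − 87.4)/(2482 − 428) = 0.05, so P = 66 + 0.05Q.
Competitive equilibrium: 201.5 − 0.045Q = 66 + 0.05Q → Q* = 1426.3158, P* = 137.3158.
At the floor P = 151, quantity demanded = (201.5 − 151)/0.045 = 1122.2222.
Sellers' marginal cost at Q' = 1122.2222: 66 + 0.05·1122.2222 = 122.1111.
ΔQ = 1426.3158 − 1122.2222 = 304.0936; wedge = 151 − 122.1111 = 28.8889.
The triangle = ½ × 304.0936 × 28.8889 = $4392.46 thousand.

$4392.46 thousand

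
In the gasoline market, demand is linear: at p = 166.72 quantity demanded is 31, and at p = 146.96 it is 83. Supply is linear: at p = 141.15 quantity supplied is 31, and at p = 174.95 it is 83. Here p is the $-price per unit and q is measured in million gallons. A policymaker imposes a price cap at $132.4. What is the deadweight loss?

$754.93 million

Demand slope = (146.96 − 166.72)/(83 − 31) = −0.38, so p = 178.5 − 0.38q.
Supply slope = (174.95 − 141.15)/(83 − 31) = 0.65, so p = 121 + 0.65q.
Competitive equilibrium: 178.5 − 0.38q = 121 + 0.65q → q* = 55.8252, p* = 157.2864.
At the ceiling p = 132.4, quantity supplied = (132.4 − 121)/0.65 = 17.5385.
Willingness to pay at q' = 17.5385: 178.5 − 0.38·17.5385 = 171.8354.
Δq = 55.8252 − 17.5385 = 38.2867; wedge = 171.8354 − 132.4 = 39.4354.
DWL = ½ × 38.2867 × 39.4354 = $754.93 million.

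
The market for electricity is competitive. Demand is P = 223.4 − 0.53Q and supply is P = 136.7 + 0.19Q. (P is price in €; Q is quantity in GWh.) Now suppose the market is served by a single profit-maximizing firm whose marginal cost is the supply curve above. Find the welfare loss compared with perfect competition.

€938.44

Competitive equilibrium: 223.4 − 0.53Q = 136.7 + 0.19Q → Q* = 120.4167, P* = 159.5792.
Marginal revenue: MR = 223.4 − 1.06Q. Set MR = MC: 223.4 − 1.06Q = 136.7 + 0.19Q → Q_m = 69.36.
Price P_m = 223.4 − 0.53·69.36 = 186.6392; MC(Q_m) = 136.7 + 0.19·69.36 = 149.8784.
Competitive Q* = 120.4167, so ΔQ = 51.0567; wedge = 186.6392 − 149.8784 = 36.7608.
The triangle = ½ × 51.0567 × 36.7608 = €938.44.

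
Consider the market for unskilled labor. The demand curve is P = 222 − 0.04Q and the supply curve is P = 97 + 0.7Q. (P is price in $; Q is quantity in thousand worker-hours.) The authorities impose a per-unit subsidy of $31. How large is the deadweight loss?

$649.32 thousand

Competitive equilibrium: 222 − 0.04Q = 97 + 0.7Q → Q* = 168.9189, P* = 215.2432.
The subsidy lowers effective supply by 31: P = 66 + 0.7Q.
New quantity: 222 − 0.04Q = 66 + 0.7Q → Q' = 210.8108.
Overproduction ΔQ = 210.8108 − 168.9189 = 41.8919; wedge = subsidy = 31.
The triangle = ½ × 41.8919 × 31 = $649.32 thousand.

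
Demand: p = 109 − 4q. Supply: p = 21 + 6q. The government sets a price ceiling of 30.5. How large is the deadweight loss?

260.40

Competitive equilibrium: 109 − 4q = 21 + 6q → q* = 8.8, p* = 73.8.
At the ceiling p = 30.5, quantity supplied = (30.5 − 21)/6 = 1.5833.
Willingness to pay at q' = 1.5833: 109 − 4·1.5833 = 102.6668.
Δq = 8.8 − 1.5833 = 7.2167; wedge = 102.6668 − 30.5 = 72.1668.
The triangle = ½ × 7.2167 × 72.1668 = 260.40.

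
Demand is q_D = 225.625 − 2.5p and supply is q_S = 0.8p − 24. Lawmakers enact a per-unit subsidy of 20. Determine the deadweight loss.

In inverse form: demand p = 90.25 − 0.4q, supply p = 30 + 1.25q.
Competitive equilibrium: 90.25 − 0.4q = 30 + 1.25q → q* = 36.5152, p* = 75.6439.
The subsidy lowers effective supply by 20: p = 10 + 1.25q.
New quantity: 90.25 − 0.4q = 10 + 1.25q → q' = 48.6364.
Overproduction Δq = 48.6364 − 36.5152 = 12.1212; wedge = subsidy = 20.
The triangle = ½ × 12.1212 × 20 = 121.21.

121.21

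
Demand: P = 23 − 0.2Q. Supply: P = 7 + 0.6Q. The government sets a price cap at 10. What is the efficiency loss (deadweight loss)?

Competitive equilibrium: 23 − 0.2Q = 7 + 0.6Q → Q* = 20, P* = 19.
At the ceiling P = 10, quantity supplied = (10 − 7)/0.6 = 5.
Willingness to pay at Q' = 5: 23 − 0.2·5 = 22.
ΔQ = 20 − 5 = 15; wedge = 22 − 10 = 12.
DWL = ½ × 15 × 12 = 90.

90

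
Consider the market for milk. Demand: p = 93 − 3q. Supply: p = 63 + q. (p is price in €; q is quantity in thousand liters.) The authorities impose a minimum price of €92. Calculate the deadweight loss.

€102.72 thousand

Competitive equilibrium: 93 − 3q = 63 + q → q* = 7.5, p* = 70.5.
At the floor p = 92, quantity demanded = (93 − 92)/3 = 0.3333.
Sellers' marginal cost at q' = 0.3333: 63 + 1·0.3333 = 63.3333.
Δq = 7.5 − 0.3333 = 7.1667; wedge = 92 − 63.3333 = 28.6667.
Deadweight loss = ½ × 7.1667 × 28.6667 = €102.72 thousand.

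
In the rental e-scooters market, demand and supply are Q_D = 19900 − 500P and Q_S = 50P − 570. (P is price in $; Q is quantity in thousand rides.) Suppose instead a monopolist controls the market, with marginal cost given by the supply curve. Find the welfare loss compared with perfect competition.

$127.30 thousand

In inverse form: demand P = 39.8 − 0.002Q, supply P = 11.4 + 0.02Q.
Competitive equilibrium: 39.8 − 0.002Q = 11.4 + 0.02Q → Q* = 1290.90909, P* = 37.21818.
Marginal revenue: MR = 39.8 − 0.004Q. Set MR = MC: 39.8 − 0.004Q = 11.4 + 0.02Q → Q_m = 1183.33333.
Price P_m = 39.8 − 0.002·1183.33333 = 37.43333; MC(Q_m) = 11.4 + 0.02·1183.33333 = 35.06667.
Competitive Q* = 1290.90909, so ΔQ = 107.57576; wedge = 37.43333 − 35.06667 = 2.36666.
DWL = ½ × 107.57576 × 2.36666 = $127.30 thousand.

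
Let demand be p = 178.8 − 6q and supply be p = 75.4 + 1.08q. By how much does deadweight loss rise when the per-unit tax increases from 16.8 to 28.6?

Competitive equilibrium: 178.8 − 6q = 75.4 + 1.08q → q* = 14.6045, p* = 91.1729.
For a per-unit tax t: Δq = t/7.08, so DWL = ½·t·(t/7.08) = t²/14.16.
At t = 16.8: DWL = 19.932. At t = 28.6: DWL = 57.766.
Increase = 57.766 − 19.932 = 37.83.

37.83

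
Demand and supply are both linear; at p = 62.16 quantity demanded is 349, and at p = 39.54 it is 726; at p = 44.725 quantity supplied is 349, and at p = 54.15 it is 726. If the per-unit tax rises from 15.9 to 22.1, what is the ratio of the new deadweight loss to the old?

1.932

Demand slope = (39.54 − 62.16)/(726 − 349) = −0.06, so p = 83.1 − 0.06q.
Supply slope = (54.15 − 44.725)/(726 − 349) = 0.025, so p = 36 + 0.025q.
Competitive equilibrium: 83.1 − 0.06q = 36 + 0.025q → q* = 554.1176, p* = 49.8529.
For a per-unit tax t: Δq = t/0.085, so DWL = ½·t·(t/0.085) = t²/0.17.
At t = 15.9: DWL = 1487.118. At t = 22.1: DWL = 2873.
Ratio = (22.1/15.9)² = 1.932.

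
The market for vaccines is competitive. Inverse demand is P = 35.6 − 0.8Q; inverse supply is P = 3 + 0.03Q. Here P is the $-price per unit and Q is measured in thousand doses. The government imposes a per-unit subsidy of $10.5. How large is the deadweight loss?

Competitive equilibrium: 35.6 − 0.8Q = 3 + 0.03Q → Q* = 39.2771, P* = 4.1783.
The subsidy lowers effective supply by 10.5: P = 0.03Q − 7.5.
New quantity: 35.6 − 0.8Q = 0.03Q − 7.5 → Q' = 51.9277.
Overproduction ΔQ = 51.9277 − 39.2771 = 12.6506; wedge = subsidy = 10.5.
The triangle = ½ × 12.6506 × 10.5 = $66.42 thousand.

$66.42 thousand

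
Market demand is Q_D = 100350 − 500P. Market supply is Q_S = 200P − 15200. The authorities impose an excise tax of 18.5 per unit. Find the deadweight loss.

In inverse form: demand P = 200.7 − 0.002Q, supply P = 76 + 0.005Q.
Competitive equilibrium: 200.7 − 0.002Q = 76 + 0.005Q → Q* = 17814.2857, P* = 165.0714.
With the tax, the buyer price exceeds the seller price by 18.5: (200.7 − 0.002Q) − (76 + 0.005Q) = 18.5 → Q' = 15171.4286.
ΔQ = 17814.2857 − 15171.4286 = 2642.8571; the wedge equals the tax, 18.5.
DWL = ½ × 2642.8571 × 18.5 = 24446.43.

24446.43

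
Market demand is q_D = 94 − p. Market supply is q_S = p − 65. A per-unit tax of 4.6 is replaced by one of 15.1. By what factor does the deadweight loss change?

In inverse form: demand p = 94 − q, supply p = 65 + q.
Competitive equilibrium: 94 − q = 65 + q → q* = 14.5, p* = 79.5.
For a per-unit tax t: Δq = t/2, so DWL = ½·t·(t/2) = t²/4.
At t = 4.6: DWL = 5.29. At t = 15.1: DWL = 57.0025.
Ratio = (15.1/4.6)² = 10.776.

10.776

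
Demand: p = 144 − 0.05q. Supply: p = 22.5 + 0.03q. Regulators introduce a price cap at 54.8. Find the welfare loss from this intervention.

7817.51

Competitive equilibrium: 144 − 0.05q = 22.5 + 0.03q → q* = 1518.75, p* = 68.0625.
At the ceiling p = 54.8, quantity supplied = (54.8 − 22.5)/0.03 = 1076.6667.
Willingness to pay at q' = 1076.6667: 144 − 0.05·1076.6667 = 90.1667.
Δq = 1518.75 − 1076.6667 = 442.0833; wedge = 90.1667 − 54.8 = 35.3667.
DWL = ½ × 442.0833 × 35.3667 = 7817.51.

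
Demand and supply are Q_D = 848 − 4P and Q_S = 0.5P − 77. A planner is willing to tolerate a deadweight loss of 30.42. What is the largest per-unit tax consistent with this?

11.7

In inverse form: demand P = 212 − 0.25Q, supply P = 154 + 2Q.
Competitive equilibrium: 212 − 0.25Q = 154 + 2Q → Q* = 25.7778, P* = 205.5556.
A tax t gives ΔQ = t/2.25 and wedge t, so DWL = t²/4.5.
t²/4.5 = 30.42 → t² = 136.89 → t = 11.7.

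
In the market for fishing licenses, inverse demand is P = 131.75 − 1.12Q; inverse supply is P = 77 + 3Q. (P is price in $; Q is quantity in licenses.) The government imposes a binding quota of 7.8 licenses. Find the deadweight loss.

$62.06

Competitive equilibrium: 131.75 − 1.12Q = 77 + 3Q → Q* = 13.2888, P* = 116.8665.
At Q = 7.8: demand price = 131.75 − 1.12·7.8 = 123.014; supply price = 77 + 3·7.8 = 100.4.
ΔQ = 13.2888 − 7.8 = 5.4888; wedge = 123.014 − 100.4 = 22.614.
Welfare loss = ½ × 5.4888 × 22.614 = $62.06.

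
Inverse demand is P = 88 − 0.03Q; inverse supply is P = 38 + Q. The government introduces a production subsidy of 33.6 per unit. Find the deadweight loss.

Competitive equilibrium: 88 − 0.03Q = 38 + Q → Q* = 48.5437, P* = 86.5437.
The subsidy lowers effective supply by 33.6: P = 4.4 + Q.
New quantity: 88 − 0.03Q = 4.4 + Q → Q' = 81.165.
Overproduction ΔQ = 81.165 − 48.5437 = 32.6213; wedge = subsidy = 33.6.
Deadweight loss = ½ × 32.6213 × 33.6 = 548.04.

548.04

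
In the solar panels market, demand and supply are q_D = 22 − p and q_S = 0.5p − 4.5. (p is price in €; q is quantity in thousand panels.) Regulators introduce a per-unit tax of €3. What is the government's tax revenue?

In inverse form: demand p = 22 − q, supply p = 9 + 2q.
Competitive equilibrium: 22 − q = 9 + 2q → q* = 4.3333, p* = 17.6667.
With the tax, the buyer price exceeds the seller price by 3: (22 − q) − (9 + 2q) = 3 → q' = 3.3333.
Tax revenue = 3 × 3.3333 = €10 thousand.

€10 thousand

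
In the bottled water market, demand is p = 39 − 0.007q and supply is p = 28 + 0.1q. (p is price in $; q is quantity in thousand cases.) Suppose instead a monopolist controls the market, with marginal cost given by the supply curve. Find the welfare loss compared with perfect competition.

Competitive equilibrium: 39 − 0.007q = 28 + 0.1q → q* = 102.8037, p* = 38.2804.
Marginal revenue: MR = 39 − 0.014q. Set MR = MC: 39 − 0.014q = 28 + 0.1q → q_m = 96.4912.
Price p_m = 39 − 0.007·96.4912 = 38.3246; MC(q_m) = 28 + 0.1·96.4912 = 37.6491.
Competitive q* = 102.8037, so Δq = 6.3125; wedge = 38.3246 − 37.6491 = 0.6755.
The triangle = ½ × 6.3125 × 0.6755 = $2.13 thousand.

$2.13 thousand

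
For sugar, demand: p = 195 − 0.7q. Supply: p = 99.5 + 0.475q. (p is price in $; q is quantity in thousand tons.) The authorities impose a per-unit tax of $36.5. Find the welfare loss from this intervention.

Competitive equilibrium: 195 − 0.7q = 99.5 + 0.475q → q* = 81.2766, p* = 138.1064.
With the tax, the buyer price exceeds the seller price by 36.5: (195 − 0.7q) − (99.5 + 0.475q) = 36.5 → q' = 50.2128.
Δq = 81.2766 − 50.2128 = 31.0638; the wedge equals the tax, 36.5.
Deadweight loss = ½ × 31.0638 × 36.5 = $566.91 thousand.

$566.91 thousand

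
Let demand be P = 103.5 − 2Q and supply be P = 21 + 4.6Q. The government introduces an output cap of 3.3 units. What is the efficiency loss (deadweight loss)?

Competitive equilibrium: 103.5 − 2Q = 21 + 4.6Q → Q* = 12.5, P* = 78.5.
At Q = 3.3: demand price = 103.5 − 2·3.3 = 96.9; supply price = 21 + 4.6·3.3 = 36.18.
ΔQ = 12.5 − 3.3 = 9.2; wedge = 96.9 − 36.18 = 60.72.
The triangle = ½ × 9.2 × 60.72 = 279.312.

279.312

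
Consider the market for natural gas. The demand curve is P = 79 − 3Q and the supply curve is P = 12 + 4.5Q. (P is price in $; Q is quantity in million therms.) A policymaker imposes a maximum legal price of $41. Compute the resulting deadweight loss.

$23.23 million

Competitive equilibrium: 79 − 3Q = 12 + 4.5Q → Q* = 8.9333, P* = 52.2.
At the ceiling P = 41, quantity supplied = (41 − 12)/4.5 = 6.4444.
Willingness to pay at Q' = 6.4444: 79 − 3·6.4444 = 59.6668.
ΔQ = 8.9333 − 6.4444 = 2.4889; wedge = 59.6668 − 41 = 18.6668.
Welfare loss = ½ × 2.4889 × 18.6668 = $23.23 million.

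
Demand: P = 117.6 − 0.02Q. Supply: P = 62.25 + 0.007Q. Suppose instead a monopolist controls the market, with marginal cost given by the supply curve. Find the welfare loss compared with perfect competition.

10273.20

Competitive equilibrium: 117.6 − 0.02Q = 62.25 + 0.007Q → Q* = 2050, P* = 76.6.
Marginal revenue: MR = 117.6 − 0.04Q. Set MR = MC: 117.6 − 0.04Q = 62.25 + 0.007Q → Q_m = 1177.6596.
Price P_m = 117.6 − 0.02·1177.6596 = 94.0468; MC(Q_m) = 62.25 + 0.007·1177.6596 = 70.4936.
Competitive Q* = 2050, so ΔQ = 872.3404; wedge = 94.0468 − 70.4936 = 23.5532.
DWL = ½ × 872.3404 × 23.5532 = 10273.20.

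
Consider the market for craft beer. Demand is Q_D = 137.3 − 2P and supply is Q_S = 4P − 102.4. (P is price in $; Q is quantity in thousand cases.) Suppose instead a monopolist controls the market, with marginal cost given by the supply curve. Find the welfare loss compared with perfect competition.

$197.69 thousand

In inverse form: demand P = 68.65 − 0.5Q, supply P = 25.6 + 0.25Q.
Competitive equilibrium: 68.65 − 0.5Q = 25.6 + 0.25Q → Q* = 57.4, P* = 39.95.
Marginal revenue: MR = 68.65 − Q. Set MR = MC: 68.65 − Q = 25.6 + 0.25Q → Q_m = 34.44.
Price P_m = 68.65 − 0.5·34.44 = 51.43; MC(Q_m) = 25.6 + 0.25·34.44 = 34.21.
Competitive Q* = 57.4, so ΔQ = 22.96; wedge = 51.43 − 34.21 = 17.22.
DWL = ½ × 22.96 × 17.22 = $197.69 thousand.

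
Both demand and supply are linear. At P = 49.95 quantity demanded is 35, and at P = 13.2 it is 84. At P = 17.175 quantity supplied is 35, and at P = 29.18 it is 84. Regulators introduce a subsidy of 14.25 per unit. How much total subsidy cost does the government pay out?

Demand slope = (13.2 − 49.95)/(84 − 35) = −0.75, so P = 76.2 − 0.75Q.
Supply slope = (29.18 − 17.175)/(84 − 35) = 0.245, so P = 8.6 + 0.245Q.
Competitive equilibrium: 76.2 − 0.75Q = 8.6 + 0.245Q → Q* = 67.9397, P* = 25.2452.
The subsidy lowers effective supply by 14.25: P = 0.245Q − 5.65.
New quantity: 76.2 − 0.75Q = 0.245Q − 5.65 → Q' = 82.2613.
Total subsidy cost = 14.25 × 82.2613 = 1172.22.

1172.22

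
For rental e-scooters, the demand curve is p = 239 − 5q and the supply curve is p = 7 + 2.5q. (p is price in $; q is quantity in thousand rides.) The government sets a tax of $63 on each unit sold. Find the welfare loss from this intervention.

Competitive equilibrium: 239 − 5q = 7 + 2.5q → q* = 30.9333, p* = 84.3333.
With the tax, the buyer price exceeds the seller price by 63: (239 − 5q) − (7 + 2.5q) = 63 → q' = 22.5333.
Δq = 30.9333 − 22.5333 = 8.4; the wedge equals the tax, 63.
Deadweight loss = ½ × 8.4 × 63 = $264.60 thousand.

$264.60 thousand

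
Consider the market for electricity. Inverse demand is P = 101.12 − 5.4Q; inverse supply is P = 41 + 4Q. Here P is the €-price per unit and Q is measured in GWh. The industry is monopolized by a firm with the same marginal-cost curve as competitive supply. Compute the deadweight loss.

Competitive equilibrium: 101.12 − 5.4Q = 41 + 4Q → Q* = 6.3957, P* = 66.583.
Marginal revenue: MR = 101.12 − 10.8Q. Set MR = MC: 101.12 − 10.8Q = 41 + 4Q → Q_m = 4.0622.
Price P_m = 101.12 − 5.4·4.0622 = 79.1841; MC(Q_m) = 41 + 4·4.0622 = 57.2488.
Competitive Q* = 6.3957, so ΔQ = 2.3335; wedge = 79.1841 − 57.2488 = 21.9353.
Welfare loss = ½ × 2.3335 × 21.9353 = €25.59.

€25.59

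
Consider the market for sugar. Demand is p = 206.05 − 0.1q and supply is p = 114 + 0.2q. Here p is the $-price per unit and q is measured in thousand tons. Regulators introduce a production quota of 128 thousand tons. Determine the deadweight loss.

$4797.20 thousand

Competitive equilibrium: 206.05 − 0.1q = 114 + 0.2q → q* = 306.8333, p* = 175.3667.
At q = 128: demand price = 206.05 − 0.1·128 = 193.25; supply price = 114 + 0.2·128 = 139.6.
Δq = 306.8333 − 128 = 178.8333; wedge = 193.25 − 139.6 = 53.65.
DWL = ½ × 178.8333 × 53.65 = $4797.20 thousand.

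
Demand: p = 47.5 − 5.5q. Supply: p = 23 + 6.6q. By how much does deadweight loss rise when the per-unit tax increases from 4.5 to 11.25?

Competitive equilibrium: 47.5 − 5.5q = 23 + 6.6q → q* = 2.0248, p* = 36.3636.
For a per-unit tax t: Δq = t/12.1, so DWL = ½·t·(t/12.1) = t²/24.2.
At t = 4.5: DWL = 0.837. At t = 11.25: DWL = 5.23.
Increase = 5.23 − 0.837 = 4.39.

4.39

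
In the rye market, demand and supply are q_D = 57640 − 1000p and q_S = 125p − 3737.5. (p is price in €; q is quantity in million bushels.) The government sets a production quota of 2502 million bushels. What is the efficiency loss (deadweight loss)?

€1514.96 million

In inverse form: demand p = 57.64 − 0.001q, supply p = 29.9 + 0.008q.
Competitive equilibrium: 57.64 − 0.001q = 29.9 + 0.008q → q* = 3082.2222, p* = 54.5578.
At q = 2502: demand price = 57.64 − 0.001·2502 = 55.138; supply price = 29.9 + 0.008·2502 = 49.916.
Δq = 3082.2222 − 2502 = 580.2222; wedge = 55.138 − 49.916 = 5.222.
DWL = ½ × 580.2222 × 5.222 = €1514.96 million.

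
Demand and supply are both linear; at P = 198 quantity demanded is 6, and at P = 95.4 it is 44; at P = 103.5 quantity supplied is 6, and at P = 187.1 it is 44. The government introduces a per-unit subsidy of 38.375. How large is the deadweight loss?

150.27

Demand slope = (95.4 − 198)/(44 − 6) = −2.7, so P = 214.2 − 2.7Q.
Supply slope = (187.1 − 103.5)/(44 − 6) = 2.2, so P = 90.3 + 2.2Q.
Competitive equilibrium: 214.2 − 2.7Q = 90.3 + 2.2Q → Q* = 25.2857, P* = 145.9286.
The subsidy lowers effective supply by 38.375: P = 51.925 + 2.2Q.
New quantity: 214.2 − 2.7Q = 51.925 + 2.2Q → Q' = 33.1173.
Overproduction ΔQ = 33.1173 − 25.2857 = 7.8316; wedge = subsidy = 38.375.
Deadweight loss = ½ × 7.8316 × 38.375 = 150.27.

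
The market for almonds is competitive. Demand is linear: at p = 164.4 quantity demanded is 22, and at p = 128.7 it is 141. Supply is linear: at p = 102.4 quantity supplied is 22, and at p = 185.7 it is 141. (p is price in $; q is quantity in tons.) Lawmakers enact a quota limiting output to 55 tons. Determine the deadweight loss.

$420.50

Demand slope = (128.7 − 164.4)/(141 − 22) = −0.3, so p = 171 − 0.3q.
Supply slope = (185.7 − 102.4)/(141 − 22) = 0.7, so p = 87 + 0.7q.
Competitive equilibrium: 171 − 0.3q = 87 + 0.7q → q* = 84, p* = 145.8.
At q = 55: demand price = 171 − 0.3·55 = 154.5; supply price = 87 + 0.7·55 = 125.5.
Δq = 84 − 55 = 29; wedge = 154.5 − 125.5 = 29.
The triangle = ½ × 29 × 29 = $420.50.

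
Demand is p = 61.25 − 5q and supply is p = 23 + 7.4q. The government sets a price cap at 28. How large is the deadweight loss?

35.98

Competitive equilibrium: 61.25 − 5q = 23 + 7.4q → q* = 3.0847, p* = 45.8266.
At the ceiling p = 28, quantity supplied = (28 − 23)/7.4 = 0.6757.
Willingness to pay at q' = 0.6757: 61.25 − 5·0.6757 = 57.8715.
Δq = 3.0847 − 0.6757 = 2.409; wedge = 57.8715 − 28 = 29.8715.
DWL = ½ × 2.409 × 29.8715 = 35.98.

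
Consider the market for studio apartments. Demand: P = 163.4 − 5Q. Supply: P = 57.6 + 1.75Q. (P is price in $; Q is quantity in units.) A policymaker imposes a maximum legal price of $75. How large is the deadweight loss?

Competitive equilibrium: 163.4 − 5Q = 57.6 + 1.75Q → Q* = 15.6741, P* = 85.0296.
At the ceiling P = 75, quantity supplied = (75 − 57.6)/1.75 = 9.9429.
Willingness to pay at Q' = 9.9429: 163.4 − 5·9.9429 = 113.6855.
ΔQ = 15.6741 − 9.9429 = 5.7312; wedge = 113.6855 − 75 = 38.6855.
Deadweight loss = ½ × 5.7312 × 38.6855 = $110.86.

$110.86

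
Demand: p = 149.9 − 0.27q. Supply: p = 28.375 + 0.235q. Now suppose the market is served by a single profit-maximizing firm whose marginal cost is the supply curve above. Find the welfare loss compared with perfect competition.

Competitive equilibrium: 149.9 − 0.27q = 28.375 + 0.235q → q* = 240.64356, p* = 84.92624.
Marginal revenue: MR = 149.9 − 0.54q. Set MR = MC: 149.9 − 0.54q = 28.375 + 0.235q → q_m = 156.80645.
Price p_m = 149.9 − 0.27·156.80645 = 107.56226; MC(q_m) = 28.375 + 0.235·156.80645 = 65.22452.
Competitive q* = 240.64356, so Δq = 83.83711; wedge = 107.56226 − 65.22452 = 42.33774.
Welfare loss = ½ × 83.83711 × 42.33774 = 1774.74.

1774.74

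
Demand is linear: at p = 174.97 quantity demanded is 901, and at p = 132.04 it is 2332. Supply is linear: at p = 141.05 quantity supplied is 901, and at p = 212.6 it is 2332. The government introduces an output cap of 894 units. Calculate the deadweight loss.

7430.44

Demand slope = (132.04 − 174.97)/(2332 − 901) = −0.03, so p = 202 − 0.03q.
Supply slope = (212.6 − 141.05)/(2332 − 901) = 0.05, so p = 96 + 0.05q.
Competitive equilibrium: 202 − 0.03q = 96 + 0.05q → q* = 1325, p* = 162.25.
At q = 894: demand price = 202 − 0.03·894 = 175.18; supply price = 96 + 0.05·894 = 140.7.
Δq = 1325 − 894 = 431; wedge = 175.18 − 140.7 = 34.48.
Welfare loss = ½ × 431 × 34.48 = 7430.44.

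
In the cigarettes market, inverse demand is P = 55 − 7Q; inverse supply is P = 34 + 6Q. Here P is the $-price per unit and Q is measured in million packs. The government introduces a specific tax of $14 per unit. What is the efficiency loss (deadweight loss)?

$7.54 million

Competitive equilibrium: 55 − 7Q = 34 + 6Q → Q* = 1.6154, P* = 43.6923.
With the tax, the buyer price exceeds the seller price by 14: (55 − 7Q) − (34 + 6Q) = 14 → Q' = 0.5385.
ΔQ = 1.6154 − 0.5385 = 1.0769; the wedge equals the tax, 14.
The triangle = ½ × 1.0769 × 14 = $7.54 million.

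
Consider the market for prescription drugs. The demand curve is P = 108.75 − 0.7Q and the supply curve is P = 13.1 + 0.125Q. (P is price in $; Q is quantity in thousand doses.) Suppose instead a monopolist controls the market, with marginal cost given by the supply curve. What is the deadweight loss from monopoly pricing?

$1168.27 thousand

Competitive equilibrium: 108.75 − 0.7Q = 13.1 + 0.125Q → Q* = 115.9394, P* = 27.5924.
Marginal revenue: MR = 108.75 − 1.4Q. Set MR = MC: 108.75 − 1.4Q = 13.1 + 0.125Q → Q_m = 62.7213.
Price P_m = 108.75 − 0.7·62.7213 = 64.8451; MC(Q_m) = 13.1 + 0.125·62.7213 = 20.9402.
Competitive Q* = 115.9394, so ΔQ = 53.2181; wedge = 64.8451 − 20.9402 = 43.9049.
Deadweight loss = ½ × 53.2181 × 43.9049 = $1168.27 thousand.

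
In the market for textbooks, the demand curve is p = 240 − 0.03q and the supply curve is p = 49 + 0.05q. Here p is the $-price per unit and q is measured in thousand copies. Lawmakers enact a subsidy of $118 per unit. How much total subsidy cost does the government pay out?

Competitive equilibrium: 240 − 0.03q = 49 + 0.05q → q* = 2387.5, p* = 168.375.
The subsidy lowers effective supply by 118: p = 0.05q − 69.
New quantity: 240 − 0.03q = 0.05q − 69 → q' = 3862.5.
Total subsidy cost = 118 × 3862.5 = $455775 thousand.

$455775 thousand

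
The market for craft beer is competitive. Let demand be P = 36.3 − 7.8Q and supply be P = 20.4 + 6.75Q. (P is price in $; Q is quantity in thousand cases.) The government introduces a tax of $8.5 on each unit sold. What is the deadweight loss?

Competitive equilibrium: 36.3 − 7.8Q = 20.4 + 6.75Q → Q* = 1.0928, P* = 27.7763.
With the tax, the buyer price exceeds the seller price by 8.5: (36.3 − 7.8Q) − (20.4 + 6.75Q) = 8.5 → Q' = 0.5086.
ΔQ = 1.0928 − 0.5086 = 0.5842; the wedge equals the tax, 8.5.
Welfare loss = ½ × 0.5842 × 8.5 = $2.48 thousand.

$2.48 thousand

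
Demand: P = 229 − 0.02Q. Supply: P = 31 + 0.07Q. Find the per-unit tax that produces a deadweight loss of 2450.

21

Competitive equilibrium: 229 − 0.02Q = 31 + 0.07Q → Q* = 2200, P* = 185.
A tax t gives ΔQ = t/0.09 and wedge t, so DWL = t²/0.18.
t²/0.18 = 2450 → t² = 441 → t = 21.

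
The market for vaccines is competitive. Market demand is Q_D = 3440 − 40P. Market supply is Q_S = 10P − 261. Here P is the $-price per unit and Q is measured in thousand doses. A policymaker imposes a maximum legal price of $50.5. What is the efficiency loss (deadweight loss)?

$3457.44 thousand

In inverse form: demand P = 86 − 0.025Q, supply P = 26.1 + 0.1Q.
Competitive equilibrium: 86 − 0.025Q = 26.1 + 0.1Q → Q* = 479.2, P* = 74.02.
At the ceiling P = 50.5, quantity supplied = (50.5 − 26.1)/0.1 = 244.
Willingness to pay at Q' = 244: 86 − 0.025·244 = 79.9.
ΔQ = 479.2 − 244 = 235.2; wedge = 79.9 − 50.5 = 29.4.
Welfare loss = ½ × 235.2 × 29.4 = $3457.44 thousand.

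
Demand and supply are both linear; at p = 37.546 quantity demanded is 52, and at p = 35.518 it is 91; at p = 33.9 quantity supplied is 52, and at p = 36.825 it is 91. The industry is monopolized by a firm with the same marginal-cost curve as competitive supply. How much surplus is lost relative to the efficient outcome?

34.91

Demand slope = (35.518 − 37.546)/(91 − 52) = −0.052, so p = 40.25 − 0.052q.
Supply slope = (36.825 − 33.9)/(91 − 52) = 0.075, so p = 30 + 0.075q.
Competitive equilibrium: 40.25 − 0.052q = 30 + 0.075q → q* = 80.7087, p* = 36.0531.
Marginal revenue: MR = 40.25 − 0.104q. Set MR = MC: 40.25 − 0.104q = 30 + 0.075q → q_m = 57.2626.
Price p_m = 40.25 − 0.052·57.2626 = 37.2723; MC(q_m) = 30 + 0.075·57.2626 = 34.2947.
Competitive q* = 80.7087, so Δq = 23.4461; wedge = 37.2723 − 34.2947 = 2.9776.
Deadweight loss = ½ × 23.4461 × 2.9776 = 34.91.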